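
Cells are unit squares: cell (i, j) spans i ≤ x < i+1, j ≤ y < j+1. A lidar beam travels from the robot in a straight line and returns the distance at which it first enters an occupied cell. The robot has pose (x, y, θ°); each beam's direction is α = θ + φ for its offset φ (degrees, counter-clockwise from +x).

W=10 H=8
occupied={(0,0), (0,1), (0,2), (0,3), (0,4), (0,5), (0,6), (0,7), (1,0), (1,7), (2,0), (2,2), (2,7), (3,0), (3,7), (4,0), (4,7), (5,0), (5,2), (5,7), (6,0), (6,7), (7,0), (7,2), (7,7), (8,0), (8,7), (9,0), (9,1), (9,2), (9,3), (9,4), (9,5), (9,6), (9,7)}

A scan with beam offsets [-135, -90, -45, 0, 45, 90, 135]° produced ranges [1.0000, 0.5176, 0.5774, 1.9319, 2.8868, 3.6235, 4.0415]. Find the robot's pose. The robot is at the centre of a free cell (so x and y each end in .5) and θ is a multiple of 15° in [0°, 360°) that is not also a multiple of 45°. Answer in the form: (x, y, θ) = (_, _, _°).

(x, y, θ) = (3.5, 6.5, 165°)

Enumerate (i+0.5, j+0.5, θ) over the 45 free cells and 16 admissible headings. For each, cast all 7 beams and compare to the given ranges.
  (6.5, 2.5, 330°): beam 1 = 0.5176 ≠ 1.0000 ✗
  (4.5, 1.5, 210°): beam 1 = 5.6940 ≠ 1.0000 ✗
  (3.5, 6.5, 60°): beam 1 = 5.6940 ≠ 1.0000 ✗
  (4.5, 4.5, 345°): beam 1 = 4.0415 ≠ 1.0000 ✗
  (6.5, 6.5, 330°): beam 1 = 5.6940 ≠ 1.0000 ✗
  …
  (3.5, 6.5, 165°): r_1=1.0000, r_2=0.5176, r_3=0.5774, r_4=1.9319, r_5=2.8868, r_6=3.6235, r_7=4.0415 — all match ✓
No second candidate reproduces the full scan.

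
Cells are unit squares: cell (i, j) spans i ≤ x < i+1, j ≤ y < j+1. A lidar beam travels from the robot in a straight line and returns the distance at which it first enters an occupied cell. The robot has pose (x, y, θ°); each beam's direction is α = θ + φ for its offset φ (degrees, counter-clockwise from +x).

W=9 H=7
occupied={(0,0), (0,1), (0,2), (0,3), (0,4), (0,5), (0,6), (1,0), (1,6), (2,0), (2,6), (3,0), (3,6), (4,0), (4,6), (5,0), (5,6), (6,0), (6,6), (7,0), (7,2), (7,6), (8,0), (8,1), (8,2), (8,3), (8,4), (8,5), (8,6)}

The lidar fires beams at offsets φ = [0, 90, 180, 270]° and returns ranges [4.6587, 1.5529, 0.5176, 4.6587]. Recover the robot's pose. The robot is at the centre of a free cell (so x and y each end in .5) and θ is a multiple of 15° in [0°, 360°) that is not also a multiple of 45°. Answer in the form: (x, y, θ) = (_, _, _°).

(x, y, θ) = (2.5, 1.5, 105°)

Enumerate (i+0.5, j+0.5, θ) over the 34 free cells and 16 admissible headings. For each, cast all 4 beams and compare to the given ranges.
  (4.5, 4.5, 210°): beam 1 = 4.0415 ≠ 4.6587 ✗
  (7.5, 4.5, 105°): beam 1 = 1.5529 ≠ 4.6587 ✗
  (1.5, 3.5, 300°): beam 1 = 2.8868 ≠ 4.6587 ✗
  (4.5, 5.5, 75°): beam 1 = 0.5176 ≠ 4.6587 ✗
  …
  (2.5, 1.5, 105°): r_1=4.6587, r_2=1.5529, r_3=0.5176, r_4=4.6587 — all match ✓
Only this pose fits every beam.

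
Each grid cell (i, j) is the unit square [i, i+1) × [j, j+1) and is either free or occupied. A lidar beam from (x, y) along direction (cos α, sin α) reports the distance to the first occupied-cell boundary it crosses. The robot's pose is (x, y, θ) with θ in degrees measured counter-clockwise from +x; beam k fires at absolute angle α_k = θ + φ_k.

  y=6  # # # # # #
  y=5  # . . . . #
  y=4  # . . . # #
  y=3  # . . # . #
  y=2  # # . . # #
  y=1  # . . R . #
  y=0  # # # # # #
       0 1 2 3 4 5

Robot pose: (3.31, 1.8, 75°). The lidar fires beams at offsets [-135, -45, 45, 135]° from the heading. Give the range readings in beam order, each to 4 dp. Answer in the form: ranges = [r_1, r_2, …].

beam 1: φ=-135°, α=300°
  direction (0.5000, -0.8660); cell (3,1); t to first gridline: x 1.3800, y 0.9238 (then +2.0000 / +1.1547)
    (3,0) via y @ 0.9238  # hit
  → r_1 = 0.9238
beam 2: φ=-45°, α=30°
  direction (0.8660, 0.5000); cell (3,1); t to first gridline: x 0.7967, y 0.4000 (then +1.1547 / +2.0000)
    (3,2) via y @ 0.4000
    (4,2) via x @ 0.7967  # hit
  → r_2 = 0.7967
beam 3: φ=45°, α=120°
  direction (-0.5000, 0.8660); cell (3,1); t to first gridline: x 0.6200, y 0.2309 (then +2.0000 / +1.1547)
    (3,2) via y @ 0.2309
    (2,2) via x @ 0.6200
    (2,3) via y @ 1.3856
    (2,4) via y @ 2.5403
    (1,4) via x @ 2.6200
    (1,5) via y @ 3.6950
    (0,5) via x @ 4.6200  # hit
  → r_3 = 4.6200
beam 4: φ=135°, α=210°
  direction (-0.8660, -0.5000); cell (3,1); t to first gridline: x 0.3580, y 1.6000 (then +1.1547 / +2.0000)
    (2,1) via x @ 0.3580
    (1,1) via x @ 1.5127
    (1,0) via y @ 1.6000  # hit
  → r_4 = 1.6000

ranges = [0.9238, 0.7967, 4.6200, 1.6000]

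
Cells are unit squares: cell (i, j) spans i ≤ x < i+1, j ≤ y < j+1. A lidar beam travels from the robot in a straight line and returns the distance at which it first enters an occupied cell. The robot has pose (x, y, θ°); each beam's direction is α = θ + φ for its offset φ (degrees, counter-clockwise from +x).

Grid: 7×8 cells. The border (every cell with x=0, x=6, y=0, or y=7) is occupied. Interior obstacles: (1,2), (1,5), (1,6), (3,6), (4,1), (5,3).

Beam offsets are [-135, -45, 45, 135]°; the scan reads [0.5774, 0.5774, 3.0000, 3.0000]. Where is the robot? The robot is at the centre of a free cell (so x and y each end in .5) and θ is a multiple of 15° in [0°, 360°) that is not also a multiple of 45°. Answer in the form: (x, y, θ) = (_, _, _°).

(x, y, θ) = (1.5, 3.5, 285°)

Enumerate (i+0.5, j+0.5, θ) over the 24 free cells and 16 admissible headings. For each, cast all 4 beams and compare to the given ranges.
  (1.5, 4.5, 300°): beam 1 = 0.5176 ≠ 0.5774 ✗
  (5.5, 6.5, 210°): beam 1 = 0.5176 ≠ 0.5774 ✗
  (2.5, 1.5, 75°): beam 2 = 3.0000 ≠ 0.5774 ✗
  …
  (1.5, 3.5, 285°): r_1=0.5774, r_2=0.5774, r_3=3.0000, r_4=3.0000 — all match ✓
Unique over the lattice → pose = (1.5, 3.5, 285°).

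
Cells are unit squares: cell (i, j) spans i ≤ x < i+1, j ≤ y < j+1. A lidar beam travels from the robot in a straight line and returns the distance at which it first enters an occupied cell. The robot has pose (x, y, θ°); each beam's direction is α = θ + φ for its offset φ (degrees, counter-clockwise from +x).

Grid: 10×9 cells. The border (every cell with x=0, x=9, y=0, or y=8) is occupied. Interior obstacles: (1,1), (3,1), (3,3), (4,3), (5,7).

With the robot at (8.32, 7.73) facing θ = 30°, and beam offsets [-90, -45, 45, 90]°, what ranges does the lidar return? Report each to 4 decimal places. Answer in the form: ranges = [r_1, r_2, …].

ranges = [1.3600, 0.7040, 0.2795, 0.3118]

beam 1: φ=-90°, α=300°
  cosα=0.5000 sinα=-0.8660 | (8,7) | tMaxX 1.3600 tMaxY 0.8429 | tΔX 2.0000 tΔY 1.1547
    t=0.8429 [y] (8,6)
    t=1.3600 [x] (9,6) — stop
  → r_1 = 1.3600
beam 2: φ=-45°, α=345°
  cosα=0.9659 sinα=-0.2588 | (8,7) | tMaxX 0.7040 tMaxY 2.8205 | tΔX 1.0353 tΔY 3.8637
    t=0.7040 [x] (9,7) — stop
  → r_2 = 0.7040
beam 3: φ=45°, α=75°
  cosα=0.2588 sinα=0.9659 | (8,7) | tMaxX 2.6273 tMaxY 0.2795 | tΔX 3.8637 tΔY 1.0353
    t=0.2795 [y] (8,8) — stop
  → r_3 = 0.2795
beam 4: φ=90°, α=120°
  cosα=-0.5000 sinα=0.8660 | (8,7) | tMaxX 0.6400 tMaxY 0.3118 | tΔX 2.0000 tΔY 1.1547
    t=0.3118 [y] (8,8) — stop
  → r_4 = 0.3118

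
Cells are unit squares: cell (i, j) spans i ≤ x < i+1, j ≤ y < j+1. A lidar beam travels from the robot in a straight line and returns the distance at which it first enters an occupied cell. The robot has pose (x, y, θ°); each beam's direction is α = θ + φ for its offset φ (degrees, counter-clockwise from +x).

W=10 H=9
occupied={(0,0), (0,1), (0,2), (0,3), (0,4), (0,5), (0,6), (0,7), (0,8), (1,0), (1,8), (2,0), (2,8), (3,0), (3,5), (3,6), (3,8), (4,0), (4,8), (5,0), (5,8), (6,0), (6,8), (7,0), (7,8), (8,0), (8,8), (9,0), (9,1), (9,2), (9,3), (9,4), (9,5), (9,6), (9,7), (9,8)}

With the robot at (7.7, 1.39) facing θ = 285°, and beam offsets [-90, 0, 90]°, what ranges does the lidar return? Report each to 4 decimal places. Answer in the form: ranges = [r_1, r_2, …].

beam 1: φ=-90°, α=195°
  dir = (cos 195°, sin 195°) = (-0.9659, -0.2588); from cell (7,1)
  next x-line at t=0.7247, next y-line at t=1.5068; Δt_x=1.0353, Δt_y=3.8637
    x: enter (6,1) at t=0.7247
    y: enter (6,0) at t=1.5068 ← occupied
  → r_1 = 1.5068
beam 2: φ=0°, α=285°
  dir = (cos 285°, sin 285°) = (0.2588, -0.9659); from cell (7,1)
  next x-line at t=1.1591, next y-line at t=0.4038; Δt_x=3.8637, Δt_y=1.0353
    y: enter (7,0) at t=0.4038 ← occupied
  → r_2 = 0.4038
beam 3: φ=90°, α=15°
  dir = (cos 15°, sin 15°) = (0.9659, 0.2588); from cell (7,1)
  next x-line at t=0.3106, next y-line at t=2.3569; Δt_x=1.0353, Δt_y=3.8637
    x: enter (8,1) at t=0.3106
    x: enter (9,1) at t=1.3459 ← occupied
  → r_3 = 1.3459

ranges = [1.5068, 0.4038, 1.3459]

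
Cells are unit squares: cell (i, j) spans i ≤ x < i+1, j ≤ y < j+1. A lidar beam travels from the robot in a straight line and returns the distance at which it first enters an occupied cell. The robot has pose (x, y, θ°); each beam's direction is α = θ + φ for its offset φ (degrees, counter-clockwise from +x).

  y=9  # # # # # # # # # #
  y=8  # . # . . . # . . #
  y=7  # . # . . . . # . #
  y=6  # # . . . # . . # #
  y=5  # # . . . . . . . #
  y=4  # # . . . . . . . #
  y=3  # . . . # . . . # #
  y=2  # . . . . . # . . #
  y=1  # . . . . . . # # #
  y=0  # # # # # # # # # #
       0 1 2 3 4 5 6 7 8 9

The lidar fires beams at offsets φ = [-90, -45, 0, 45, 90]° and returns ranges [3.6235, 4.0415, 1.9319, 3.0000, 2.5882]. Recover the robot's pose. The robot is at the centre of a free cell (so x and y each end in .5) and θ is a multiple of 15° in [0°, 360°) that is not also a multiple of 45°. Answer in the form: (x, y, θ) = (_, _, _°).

(x, y, θ) = (4.5, 4.5, 75°)

Candidates: 50 free-cell centres × 16 headings = 800 poses. Raycast each; keep the one whose scan matches to 4 dp.
  (4.5, 8.5, 195°): beam 1 = 0.5176 ≠ 3.6235 ✗
  (2.5, 2.5, 195°): beam 1 = 1.9319 ≠ 3.6235 ✗
  (8.5, 7.5, 345°): beam 1 = 0.5176 ≠ 3.6235 ✗
  (7.5, 4.5, 255°): beam 1 = 5.6940 ≠ 3.6235 ✗
  …
  (4.5, 4.5, 75°): r_1=3.6235, r_2=4.0415, r_3=1.9319, r_4=3.0000, r_5=2.5882 — all match ✓
Only this pose fits every beam.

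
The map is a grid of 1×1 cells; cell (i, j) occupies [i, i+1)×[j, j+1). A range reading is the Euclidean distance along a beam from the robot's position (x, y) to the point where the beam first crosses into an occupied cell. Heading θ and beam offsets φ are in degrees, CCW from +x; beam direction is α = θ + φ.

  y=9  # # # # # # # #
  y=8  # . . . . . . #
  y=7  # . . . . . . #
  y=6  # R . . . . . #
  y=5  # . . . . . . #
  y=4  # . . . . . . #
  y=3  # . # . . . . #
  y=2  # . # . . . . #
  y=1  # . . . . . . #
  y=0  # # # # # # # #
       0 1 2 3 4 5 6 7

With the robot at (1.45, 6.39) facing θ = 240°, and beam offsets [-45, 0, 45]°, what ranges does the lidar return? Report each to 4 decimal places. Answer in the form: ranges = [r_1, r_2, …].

ranges = [0.4659, 0.9000, 2.4743]

beam 1: φ=-45°, α=195°
  d=(-0.9659,-0.2588)  start (1,6)  tX=0.4659 tY=1.5068  stride 1/|dx|=1.0353 1/|dy|=3.8637
    cross x-line → (0,6), t=0.4659 (wall)
  → r_1 = 0.4659
beam 2: φ=0°, α=240°
  d=(-0.5000,-0.8660)  start (1,6)  tX=0.9000 tY=0.4503  stride 1/|dx|=2.0000 1/|dy|=1.1547
    cross y-line → (1,5), t=0.4503
    cross x-line → (0,5), t=0.9000 (wall)
  → r_2 = 0.9000
beam 3: φ=45°, α=285°
  d=(0.2588,-0.9659)  start (1,6)  tX=2.1250 tY=0.4038  stride 1/|dx|=3.8637 1/|dy|=1.0353
    cross y-line → (1,5), t=0.4038
    cross y-line → (1,4), t=1.4390
    cross x-line → (2,4), t=2.1250
    cross y-line → (2,3), t=2.4743 (wall)
  → r_3 = 2.4743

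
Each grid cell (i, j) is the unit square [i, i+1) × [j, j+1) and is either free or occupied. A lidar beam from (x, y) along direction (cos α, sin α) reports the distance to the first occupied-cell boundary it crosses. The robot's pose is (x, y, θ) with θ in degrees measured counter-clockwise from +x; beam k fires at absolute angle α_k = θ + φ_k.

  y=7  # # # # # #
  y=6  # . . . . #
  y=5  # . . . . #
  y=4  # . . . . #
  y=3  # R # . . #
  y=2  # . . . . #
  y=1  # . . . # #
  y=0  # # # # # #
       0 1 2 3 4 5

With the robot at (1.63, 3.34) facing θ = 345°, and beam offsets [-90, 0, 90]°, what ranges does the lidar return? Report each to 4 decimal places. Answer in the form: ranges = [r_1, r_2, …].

beam 1: φ=-90°, α=255°
  cosα=-0.2588 sinα=-0.9659 | (1,3) | tMaxX 2.4341 tMaxY 0.3520 | tΔX 3.8637 tΔY 1.0353
    t=0.3520 [y] (1,2)
    t=1.3873 [y] (1,1)
    t=2.4225 [y] (1,0) — stop
  → r_1 = 2.4225
beam 2: φ=0°, α=345°
  cosα=0.9659 sinα=-0.2588 | (1,3) | tMaxX 0.3831 tMaxY 1.3137 | tΔX 1.0353 tΔY 3.8637
    t=0.3831 [x] (2,3) — stop
  → r_2 = 0.3831
beam 3: φ=90°, α=75°
  cosα=0.2588 sinα=0.9659 | (1,3) | tMaxX 1.4296 tMaxY 0.6833 | tΔX 3.8637 tΔY 1.0353
    t=0.6833 [y] (1,4)
    t=1.4296 [x] (2,4)
    t=1.7186 [y] (2,5)
    t=2.7538 [y] (2,6)
    t=3.7891 [y] (2,7) — stop
  → r_3 = 3.7891

ranges = [2.4225, 0.3831, 3.7891]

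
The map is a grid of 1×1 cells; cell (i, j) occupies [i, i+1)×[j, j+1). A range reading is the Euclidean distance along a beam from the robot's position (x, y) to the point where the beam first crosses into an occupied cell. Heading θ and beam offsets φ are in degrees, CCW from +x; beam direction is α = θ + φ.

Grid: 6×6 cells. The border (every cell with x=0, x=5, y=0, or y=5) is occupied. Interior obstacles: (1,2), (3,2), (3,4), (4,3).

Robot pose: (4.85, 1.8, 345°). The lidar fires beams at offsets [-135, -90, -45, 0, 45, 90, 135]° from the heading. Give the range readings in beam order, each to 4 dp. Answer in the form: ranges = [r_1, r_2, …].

ranges = [1.6000, 0.8282, 0.3000, 0.1553, 0.1732, 0.5796, 1.3856]

beam 1: φ=-135°, α=210°
  dir = (cos 210°, sin 210°) = (-0.8660, -0.5000); from cell (4,1)
  next x-line at t=0.9815, next y-line at t=1.6000; Δt_x=1.1547, Δt_y=2.0000
    x: enter (3,1) at t=0.9815
    y: enter (3,0) at t=1.6000 ← occupied
  → r_1 = 1.6000
beam 2: φ=-90°, α=255°
  dir = (cos 255°, sin 255°) = (-0.2588, -0.9659); from cell (4,1)
  next x-line at t=3.2841, next y-line at t=0.8282; Δt_x=3.8637, Δt_y=1.0353
    y: enter (4,0) at t=0.8282 ← occupied
  → r_2 = 0.8282
beam 3: φ=-45°, α=300°
  dir = (cos 300°, sin 300°) = (0.5000, -0.8660); from cell (4,1)
  next x-line at t=0.3000, next y-line at t=0.9238; Δt_x=2.0000, Δt_y=1.1547
    x: enter (5,1) at t=0.3000 ← occupied
  → r_3 = 0.3000
beam 4: φ=0°, α=345°
  dir = (cos 345°, sin 345°) = (0.9659, -0.2588); from cell (4,1)
  next x-line at t=0.1553, next y-line at t=3.0910; Δt_x=1.0353, Δt_y=3.8637
    x: enter (5,1) at t=0.1553 ← occupied
  → r_4 = 0.1553
beam 5: φ=45°, α=30°
  dir = (cos 30°, sin 30°) = (0.8660, 0.5000); from cell (4,1)
  next x-line at t=0.1732, next y-line at t=0.4000; Δt_x=1.1547, Δt_y=2.0000
    x: enter (5,1) at t=0.1732 ← occupied
  → r_5 = 0.1732
beam 6: φ=90°, α=75°
  dir = (cos 75°, sin 75°) = (0.2588, 0.9659); from cell (4,1)
  next x-line at t=0.5796, next y-line at t=0.2071; Δt_x=3.8637, Δt_y=1.0353
    y: enter (4,2) at t=0.2071
    x: enter (5,2) at t=0.5796 ← occupied
  → r_6 = 0.5796
beam 7: φ=135°, α=120°
  dir = (cos 120°, sin 120°) = (-0.5000, 0.8660); from cell (4,1)
  next x-line at t=1.7000, next y-line at t=0.2309; Δt_x=2.0000, Δt_y=1.1547
    y: enter (4,2) at t=0.2309
    y: enter (4,3) at t=1.3856 ← occupied
  → r_7 = 1.3856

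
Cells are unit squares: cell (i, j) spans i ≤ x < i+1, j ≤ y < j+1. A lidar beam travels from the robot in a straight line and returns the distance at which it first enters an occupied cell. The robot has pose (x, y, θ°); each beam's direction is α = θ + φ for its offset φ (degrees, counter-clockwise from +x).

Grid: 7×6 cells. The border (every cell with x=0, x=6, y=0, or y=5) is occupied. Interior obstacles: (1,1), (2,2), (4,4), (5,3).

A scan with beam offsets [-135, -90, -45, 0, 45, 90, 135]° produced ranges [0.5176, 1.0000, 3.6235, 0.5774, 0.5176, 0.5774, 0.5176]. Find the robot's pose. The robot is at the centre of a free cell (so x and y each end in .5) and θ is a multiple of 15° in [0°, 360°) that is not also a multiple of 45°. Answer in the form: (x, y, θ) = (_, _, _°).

(x, y, θ) = (2.5, 1.5, 60°)

Candidates: 16 free-cell centres × 16 headings = 256 poses. Raycast each; keep the one whose scan matches to 4 dp.
  (3.5, 4.5, 300°): beam 1 = 1.9319 ≠ 0.5176 ✗
  (5.5, 4.5, 150°): beam 2 = 0.5774 ≠ 1.0000 ✗
  (4.5, 3.5, 105°): beam 1 = 0.5774 ≠ 0.5176 ✗
  …
  (2.5, 1.5, 60°): r_1=0.5176, r_2=1.0000, r_3=3.6235, r_4=0.5774, r_5=0.5176, r_6=0.5774, r_7=0.5176 — all match ✓
Unique over the lattice → pose = (2.5, 1.5, 60°).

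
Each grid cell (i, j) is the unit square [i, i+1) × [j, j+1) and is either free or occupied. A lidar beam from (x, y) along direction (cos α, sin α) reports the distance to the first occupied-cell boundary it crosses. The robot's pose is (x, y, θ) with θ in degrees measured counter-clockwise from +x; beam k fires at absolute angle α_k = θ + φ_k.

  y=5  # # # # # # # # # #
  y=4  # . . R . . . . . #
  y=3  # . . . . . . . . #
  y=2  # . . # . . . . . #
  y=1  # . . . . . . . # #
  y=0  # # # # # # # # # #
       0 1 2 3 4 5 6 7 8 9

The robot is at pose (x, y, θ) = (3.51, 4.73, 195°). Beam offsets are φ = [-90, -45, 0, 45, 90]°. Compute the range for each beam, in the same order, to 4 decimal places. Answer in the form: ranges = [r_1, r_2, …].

beam 1: φ=-90°, α=105°
  cosα=-0.2588 sinα=0.9659 | (3,4) | tMaxX 1.9705 tMaxY 0.2795 | tΔX 3.8637 tΔY 1.0353
    t=0.2795 [y] (3,5) — stop
  → r_1 = 0.2795
beam 2: φ=-45°, α=150°
  cosα=-0.8660 sinα=0.5000 | (3,4) | tMaxX 0.5889 tMaxY 0.5400 | tΔX 1.1547 tΔY 2.0000
    t=0.5400 [y] (3,5) — stop
  → r_2 = 0.5400
beam 3: φ=0°, α=195°
  cosα=-0.9659 sinα=-0.2588 | (3,4) | tMaxX 0.5280 tMaxY 2.8205 | tΔX 1.0353 tΔY 3.8637
    t=0.5280 [x] (2,4)
    t=1.5633 [x] (1,4)
    t=2.5985 [x] (0,4) — stop
  → r_3 = 2.5985
beam 4: φ=45°, α=240°
  cosα=-0.5000 sinα=-0.8660 | (3,4) | tMaxX 1.0200 tMaxY 0.8429 | tΔX 2.0000 tΔY 1.1547
    t=0.8429 [y] (3,3)
    t=1.0200 [x] (2,3)
    t=1.9976 [y] (2,2)
    t=3.0200 [x] (1,2)
    t=3.1523 [y] (1,1)
    t=4.3070 [y] (1,0) — stop
  → r_4 = 4.3070
beam 5: φ=90°, α=285°
  cosα=0.2588 sinα=-0.9659 | (3,4) | tMaxX 1.8932 tMaxY 0.7558 | tΔX 3.8637 tΔY 1.0353
    t=0.7558 [y] (3,3)
    t=1.7910 [y] (3,2) — stop
  → r_5 = 1.7910

ranges = [0.2795, 0.5400, 2.5985, 4.3070, 1.7910]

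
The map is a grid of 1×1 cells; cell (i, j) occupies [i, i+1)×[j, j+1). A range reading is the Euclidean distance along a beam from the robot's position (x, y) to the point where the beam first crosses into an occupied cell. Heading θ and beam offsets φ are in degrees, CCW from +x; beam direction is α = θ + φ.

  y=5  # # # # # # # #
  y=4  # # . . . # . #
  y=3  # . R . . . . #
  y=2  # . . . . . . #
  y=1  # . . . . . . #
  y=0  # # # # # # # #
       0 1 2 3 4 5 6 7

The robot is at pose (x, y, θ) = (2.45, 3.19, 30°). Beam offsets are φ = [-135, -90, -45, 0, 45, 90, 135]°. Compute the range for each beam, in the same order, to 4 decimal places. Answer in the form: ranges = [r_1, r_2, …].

beam 1: φ=-135°, α=255°
  direction (-0.2588, -0.9659); cell (2,3); t to first gridline: x 1.7387, y 0.1967 (then +3.8637 / +1.0353)
    (2,2) via y @ 0.1967
    (2,1) via y @ 1.2320
    (1,1) via x @ 1.7387
    (1,0) via y @ 2.2673  # hit
  → r_1 = 2.2673
beam 2: φ=-90°, α=300°
  direction (0.5000, -0.8660); cell (2,3); t to first gridline: x 1.1000, y 0.2194 (then +2.0000 / +1.1547)
    (2,2) via y @ 0.2194
    (3,2) via x @ 1.1000
    (3,1) via y @ 1.3741
    (3,0) via y @ 2.5288  # hit
  → r_2 = 2.5288
beam 3: φ=-45°, α=345°
  direction (0.9659, -0.2588); cell (2,3); t to first gridline: x 0.5694, y 0.7341 (then +1.0353 / +3.8637)
    (3,3) via x @ 0.5694
    (3,2) via y @ 0.7341
    (4,2) via x @ 1.6047
    (5,2) via x @ 2.6400
    (6,2) via x @ 3.6752
    (6,1) via y @ 4.5978
    (7,1) via x @ 4.7105  # hit
  → r_3 = 4.7105
beam 4: φ=0°, α=30°
  direction (0.8660, 0.5000); cell (2,3); t to first gridline: x 0.6351, y 1.6200 (then +1.1547 / +2.0000)
    (3,3) via x @ 0.6351
    (3,4) via y @ 1.6200
    (4,4) via x @ 1.7898
    (5,4) via x @ 2.9445  # hit
  → r_4 = 2.9445
beam 5: φ=45°, α=75°
  direction (0.2588, 0.9659); cell (2,3); t to first gridline: x 2.1250, y 0.8386 (then +3.8637 / +1.0353)
    (2,4) via y @ 0.8386
    (2,5) via y @ 1.8738  # hit
  → r_5 = 1.8738
beam 6: φ=90°, α=120°
  direction (-0.5000, 0.8660); cell (2,3); t to first gridline: x 0.9000, y 0.9353 (then +2.0000 / +1.1547)
    (1,3) via x @ 0.9000
    (1,4) via y @ 0.9353  # hit
  → r_6 = 0.9353
beam 7: φ=135°, α=165°
  direction (-0.9659, 0.2588); cell (2,3); t to first gridline: x 0.4659, y 3.1296 (then +1.0353 / +3.8637)
    (1,3) via x @ 0.4659
    (0,3) via x @ 1.5012  # hit
  → r_7 = 1.5012

ranges = [2.2673, 2.5288, 4.7105, 2.9445, 1.8738, 0.9353, 1.5012]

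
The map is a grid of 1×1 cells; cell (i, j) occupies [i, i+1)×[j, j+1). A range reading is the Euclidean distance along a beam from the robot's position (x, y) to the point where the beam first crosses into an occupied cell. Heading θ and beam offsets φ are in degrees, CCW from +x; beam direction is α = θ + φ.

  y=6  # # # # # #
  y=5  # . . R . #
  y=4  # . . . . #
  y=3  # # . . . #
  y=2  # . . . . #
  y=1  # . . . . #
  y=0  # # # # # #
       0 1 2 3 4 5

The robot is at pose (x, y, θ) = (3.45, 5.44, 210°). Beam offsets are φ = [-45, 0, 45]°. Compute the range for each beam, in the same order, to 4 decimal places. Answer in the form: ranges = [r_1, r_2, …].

beam 1: φ=-45°, α=165°
  dir = (cos 165°, sin 165°) = (-0.9659, 0.2588); from cell (3,5)
  next x-line at t=0.4659, next y-line at t=2.1637; Δt_x=1.0353, Δt_y=3.8637
    x: enter (2,5) at t=0.4659
    x: enter (1,5) at t=1.5012
    y: enter (1,6) at t=2.1637 ← occupied
  → r_1 = 2.1637
beam 2: φ=0°, α=210°
  dir = (cos 210°, sin 210°) = (-0.8660, -0.5000); from cell (3,5)
  next x-line at t=0.5196, next y-line at t=0.8800; Δt_x=1.1547, Δt_y=2.0000
    x: enter (2,5) at t=0.5196
    y: enter (2,4) at t=0.8800
    x: enter (1,4) at t=1.6743
    x: enter (0,4) at t=2.8290 ← occupied
  → r_2 = 2.8290
beam 3: φ=45°, α=255°
  dir = (cos 255°, sin 255°) = (-0.2588, -0.9659); from cell (3,5)
  next x-line at t=1.7387, next y-line at t=0.4555; Δt_x=3.8637, Δt_y=1.0353
    y: enter (3,4) at t=0.4555
    y: enter (3,3) at t=1.4908
    x: enter (2,3) at t=1.7387
    y: enter (2,2) at t=2.5261
    y: enter (2,1) at t=3.5614
    y: enter (2,0) at t=4.5966 ← occupied
  → r_3 = 4.5966

ranges = [2.1637, 2.8290, 4.5966]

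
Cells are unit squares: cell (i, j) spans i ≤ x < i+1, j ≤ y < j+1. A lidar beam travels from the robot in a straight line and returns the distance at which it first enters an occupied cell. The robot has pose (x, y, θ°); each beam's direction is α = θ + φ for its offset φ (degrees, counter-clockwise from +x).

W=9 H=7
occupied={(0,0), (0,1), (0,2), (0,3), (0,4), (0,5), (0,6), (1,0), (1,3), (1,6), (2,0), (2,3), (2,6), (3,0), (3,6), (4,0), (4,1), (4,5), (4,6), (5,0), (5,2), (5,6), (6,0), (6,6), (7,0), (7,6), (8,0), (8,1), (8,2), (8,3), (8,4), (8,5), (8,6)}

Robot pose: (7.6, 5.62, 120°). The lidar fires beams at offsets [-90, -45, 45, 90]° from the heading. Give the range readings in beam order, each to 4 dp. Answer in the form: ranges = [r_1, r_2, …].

ranges = [0.4619, 0.3934, 1.4682, 7.6210]

beam 1: φ=-90°, α=30°
  dir = (cos 30°, sin 30°) = (0.8660, 0.5000); from cell (7,5)
  next x-line at t=0.4619, next y-line at t=0.7600; Δt_x=1.1547, Δt_y=2.0000
    x: enter (8,5) at t=0.4619 ← occupied
  → r_1 = 0.4619
beam 2: φ=-45°, α=75°
  dir = (cos 75°, sin 75°) = (0.2588, 0.9659); from cell (7,5)
  next x-line at t=1.5455, next y-line at t=0.3934; Δt_x=3.8637, Δt_y=1.0353
    y: enter (7,6) at t=0.3934 ← occupied
  → r_2 = 0.3934
beam 3: φ=45°, α=165°
  dir = (cos 165°, sin 165°) = (-0.9659, 0.2588); from cell (7,5)
  next x-line at t=0.6212, next y-line at t=1.4682; Δt_x=1.0353, Δt_y=3.8637
    x: enter (6,5) at t=0.6212
    y: enter (6,6) at t=1.4682 ← occupied
  → r_3 = 1.4682
beam 4: φ=90°, α=210°
  dir = (cos 210°, sin 210°) = (-0.8660, -0.5000); from cell (7,5)
  next x-line at t=0.6928, next y-line at t=1.2400; Δt_x=1.1547, Δt_y=2.0000
    x: enter (6,5) at t=0.6928
    y: enter (6,4) at t=1.2400
    x: enter (5,4) at t=1.8475
    x: enter (4,4) at t=3.0022
    y: enter (4,3) at t=3.2400
    x: enter (3,3) at t=4.1569
    y: enter (3,2) at t=5.2400
    x: enter (2,2) at t=5.3116
    x: enter (1,2) at t=6.4663
    y: enter (1,1) at t=7.2400
    x: enter (0,1) at t=7.6210 ← occupied
  → r_4 = 7.6210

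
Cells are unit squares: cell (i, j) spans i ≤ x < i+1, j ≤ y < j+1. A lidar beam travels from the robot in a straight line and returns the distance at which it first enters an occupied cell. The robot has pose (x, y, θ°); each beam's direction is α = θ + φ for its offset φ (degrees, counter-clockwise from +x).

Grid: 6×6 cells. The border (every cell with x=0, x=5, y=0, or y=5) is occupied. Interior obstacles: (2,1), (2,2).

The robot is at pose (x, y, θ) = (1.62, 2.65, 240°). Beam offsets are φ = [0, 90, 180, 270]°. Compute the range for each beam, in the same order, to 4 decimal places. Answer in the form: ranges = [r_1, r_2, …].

beam 1: φ=0°, α=240°
  direction (-0.5000, -0.8660); cell (1,2); t to first gridline: x 1.2400, y 0.7506 (then +2.0000 / +1.1547)
    (1,1) via y @ 0.7506
    (0,1) via x @ 1.2400  # hit
  → r_1 = 1.2400
beam 2: φ=90°, α=330°
  direction (0.8660, -0.5000); cell (1,2); t to first gridline: x 0.4388, y 1.3000 (then +1.1547 / +2.0000)
    (2,2) via x @ 0.4388  # hit
  → r_2 = 0.4388
beam 3: φ=180°, α=60°
  direction (0.5000, 0.8660); cell (1,2); t to first gridline: x 0.7600, y 0.4041 (then +2.0000 / +1.1547)
    (1,3) via y @ 0.4041
    (2,3) via x @ 0.7600
    (2,4) via y @ 1.5588
    (2,5) via y @ 2.7135  # hit
  → r_3 = 2.7135
beam 4: φ=270°, α=150°
  direction (-0.8660, 0.5000); cell (1,2); t to first gridline: x 0.7159, y 0.7000 (then +1.1547 / +2.0000)
    (1,3) via y @ 0.7000
    (0,3) via x @ 0.7159  # hit
  → r_4 = 0.7159

ranges = [1.2400, 0.4388, 2.7135, 0.7159]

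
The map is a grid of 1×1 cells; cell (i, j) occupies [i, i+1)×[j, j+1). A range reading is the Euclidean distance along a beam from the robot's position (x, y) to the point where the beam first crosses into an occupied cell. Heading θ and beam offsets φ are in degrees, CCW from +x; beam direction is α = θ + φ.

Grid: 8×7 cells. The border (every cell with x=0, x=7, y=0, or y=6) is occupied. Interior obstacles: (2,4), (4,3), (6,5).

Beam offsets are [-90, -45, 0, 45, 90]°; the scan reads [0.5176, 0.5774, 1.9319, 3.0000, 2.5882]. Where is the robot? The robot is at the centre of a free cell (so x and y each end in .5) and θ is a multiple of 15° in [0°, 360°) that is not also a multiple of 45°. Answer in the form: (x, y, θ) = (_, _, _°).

(x, y, θ) = (1.5, 1.5, 345°)

Candidates: 27 free-cell centres × 16 headings = 432 poses. Raycast each; keep the one whose scan matches to 4 dp.
  (5.5, 2.5, 105°): beam 1 = 1.5529 ≠ 0.5176 ✗
  (1.5, 1.5, 165°): beam 1 = 2.5882 ≠ 0.5176 ✗
  (1.5, 3.5, 300°): beam 1 = 0.5774 ≠ 0.5176 ✗
  (6.5, 1.5, 120°): beam 1 = 0.5774 ≠ 0.5176 ✗
  …
  (1.5, 1.5, 345°): r_1=0.5176, r_2=0.5774, r_3=1.9319, r_4=3.0000, r_5=2.5882 — all match ✓
Unique over the lattice → pose = (1.5, 1.5, 345°).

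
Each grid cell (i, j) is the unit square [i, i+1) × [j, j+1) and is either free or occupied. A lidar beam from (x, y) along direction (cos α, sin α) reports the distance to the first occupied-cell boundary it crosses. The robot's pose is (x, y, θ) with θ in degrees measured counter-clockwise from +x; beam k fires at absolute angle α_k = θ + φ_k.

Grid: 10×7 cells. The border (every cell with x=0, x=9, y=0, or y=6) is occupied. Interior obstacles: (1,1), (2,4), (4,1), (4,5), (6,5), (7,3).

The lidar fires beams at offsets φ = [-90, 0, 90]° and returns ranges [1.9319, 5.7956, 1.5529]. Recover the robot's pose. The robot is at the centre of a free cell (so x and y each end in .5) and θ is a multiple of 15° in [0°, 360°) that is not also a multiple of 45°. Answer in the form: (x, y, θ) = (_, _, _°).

Enumerate (i+0.5, j+0.5, θ) over the 34 free cells and 16 admissible headings. For each, cast all 3 beams and compare to the given ranges.
  (1.5, 5.5, 210°): beam 1 = 0.5774 ≠ 1.9319 ✗
  (6.5, 1.5, 195°): beam 1 = 4.6587 ≠ 1.9319 ✗
  (5.5, 4.5, 210°): beam 1 = 1.0000 ≠ 1.9319 ✗
  (2.5, 1.5, 75°): beam 1 = 1.5529 ≠ 1.9319 ✗
  (8.5, 1.5, 15°): beam 1 = 0.5176 ≠ 1.9319 ✗
  …
  (8.5, 2.5, 165°): r_1=1.9319, r_2=5.7956, r_3=1.5529 — all match ✓
Only this pose fits every beam.

(x, y, θ) = (8.5, 2.5, 165°)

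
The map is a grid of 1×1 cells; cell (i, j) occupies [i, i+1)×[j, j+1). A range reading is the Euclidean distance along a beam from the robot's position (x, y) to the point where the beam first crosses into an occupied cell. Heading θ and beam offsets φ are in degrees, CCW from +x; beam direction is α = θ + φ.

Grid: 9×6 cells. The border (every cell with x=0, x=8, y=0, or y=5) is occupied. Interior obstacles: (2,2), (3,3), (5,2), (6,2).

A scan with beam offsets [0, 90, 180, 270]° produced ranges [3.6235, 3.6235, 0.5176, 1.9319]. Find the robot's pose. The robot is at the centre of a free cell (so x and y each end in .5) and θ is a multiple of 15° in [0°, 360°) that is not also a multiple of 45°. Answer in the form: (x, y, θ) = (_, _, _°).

(x, y, θ) = (4.5, 4.5, 255°)

Candidates: 24 free-cell centres × 16 headings = 384 poses. Raycast each; keep the one whose scan matches to 4 dp.
  (6.5, 3.5, 345°): beam 1 = 1.5529 ≠ 3.6235 ✗
  (2.5, 3.5, 345°): beam 1 = 0.5176 ≠ 3.6235 ✗
  (6.5, 1.5, 105°): beam 1 = 0.5176 ≠ 3.6235 ✗
  (3.5, 1.5, 30°): beam 1 = 1.7321 ≠ 3.6235 ✗
  (1.5, 4.5, 105°): beam 1 = 0.5176 ≠ 3.6235 ✗
  …
  (4.5, 4.5, 255°): r_1=3.6235, r_2=3.6235, r_3=0.5176, r_4=1.9319 — all match ✓
Unique over the lattice → pose = (4.5, 4.5, 255°).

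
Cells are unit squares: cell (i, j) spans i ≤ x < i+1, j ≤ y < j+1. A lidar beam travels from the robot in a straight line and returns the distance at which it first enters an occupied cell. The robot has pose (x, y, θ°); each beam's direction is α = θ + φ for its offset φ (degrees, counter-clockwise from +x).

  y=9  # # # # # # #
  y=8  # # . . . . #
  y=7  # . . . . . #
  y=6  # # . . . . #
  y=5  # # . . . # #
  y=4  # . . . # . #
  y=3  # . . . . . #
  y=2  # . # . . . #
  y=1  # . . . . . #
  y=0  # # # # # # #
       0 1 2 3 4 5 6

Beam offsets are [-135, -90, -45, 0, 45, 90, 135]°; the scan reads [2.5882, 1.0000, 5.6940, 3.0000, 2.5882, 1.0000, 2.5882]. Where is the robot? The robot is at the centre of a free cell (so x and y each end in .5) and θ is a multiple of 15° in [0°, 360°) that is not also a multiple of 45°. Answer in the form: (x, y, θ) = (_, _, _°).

(x, y, θ) = (3.5, 3.5, 120°)

The pose lattice has 34·16 = 544 candidates. Test each by forward raycasting.
  (3.5, 5.5, 210°): beam 1 = 3.6235 ≠ 2.5882 ✗
  (3.5, 5.5, 195°): beam 1 = 4.0415 ≠ 2.5882 ✗
  (5.5, 6.5, 210°): beam 1 = 1.9319 ≠ 2.5882 ✗
  …
  (3.5, 3.5, 120°): r_1=2.5882, r_2=1.0000, r_3=5.6940, r_4=3.0000, r_5=2.5882, r_6=1.0000, r_7=2.5882 — all match ✓
Only this pose fits every beam.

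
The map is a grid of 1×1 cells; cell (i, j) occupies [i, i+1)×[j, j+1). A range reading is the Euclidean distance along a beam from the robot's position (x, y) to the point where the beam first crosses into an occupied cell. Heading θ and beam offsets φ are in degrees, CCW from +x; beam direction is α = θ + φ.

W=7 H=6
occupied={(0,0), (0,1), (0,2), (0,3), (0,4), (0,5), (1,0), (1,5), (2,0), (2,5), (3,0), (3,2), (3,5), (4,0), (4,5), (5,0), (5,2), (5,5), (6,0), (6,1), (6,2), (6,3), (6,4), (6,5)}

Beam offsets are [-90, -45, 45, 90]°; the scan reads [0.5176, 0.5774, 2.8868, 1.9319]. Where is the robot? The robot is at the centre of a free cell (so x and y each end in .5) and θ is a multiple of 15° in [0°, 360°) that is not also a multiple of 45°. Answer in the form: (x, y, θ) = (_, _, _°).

(x, y, θ) = (1.5, 3.5, 255°)

Candidates: 18 free-cell centres × 16 headings = 288 poses. Raycast each; keep the one whose scan matches to 4 dp.
  (4.5, 1.5, 105°): beam 1 = 1.5529 ≠ 0.5176 ✗
  (2.5, 1.5, 60°): beam 1 = 1.0000 ≠ 0.5176 ✗
  (5.5, 4.5, 120°): beam 1 = 0.5774 ≠ 0.5176 ✗
  …
  (1.5, 3.5, 255°): r_1=0.5176, r_2=0.5774, r_3=2.8868, r_4=1.9319 — all match ✓
Unique over the lattice → pose = (1.5, 3.5, 255°).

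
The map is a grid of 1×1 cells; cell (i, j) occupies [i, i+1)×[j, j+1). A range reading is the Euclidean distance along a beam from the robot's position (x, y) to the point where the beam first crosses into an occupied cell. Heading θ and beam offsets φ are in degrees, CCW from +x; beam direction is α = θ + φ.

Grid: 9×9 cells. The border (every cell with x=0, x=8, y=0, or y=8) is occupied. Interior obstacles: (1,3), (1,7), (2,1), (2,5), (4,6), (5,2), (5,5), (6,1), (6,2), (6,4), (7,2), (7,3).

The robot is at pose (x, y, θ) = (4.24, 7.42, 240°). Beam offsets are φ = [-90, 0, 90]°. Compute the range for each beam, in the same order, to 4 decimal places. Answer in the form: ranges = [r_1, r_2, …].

beam 1: φ=-90°, α=150°
  dir = (cos 150°, sin 150°) = (-0.8660, 0.5000); from cell (4,7)
  next x-line at t=0.2771, next y-line at t=1.1600; Δt_x=1.1547, Δt_y=2.0000
    x: enter (3,7) at t=0.2771
    y: enter (3,8) at t=1.1600 ← occupied
  → r_1 = 1.1600
beam 2: φ=0°, α=240°
  dir = (cos 240°, sin 240°) = (-0.5000, -0.8660); from cell (4,7)
  next x-line at t=0.4800, next y-line at t=0.4850; Δt_x=2.0000, Δt_y=1.1547
    x: enter (3,7) at t=0.4800
    y: enter (3,6) at t=0.4850
    y: enter (3,5) at t=1.6397
    x: enter (2,5) at t=2.4800 ← occupied
  → r_2 = 2.4800
beam 3: φ=90°, α=330°
  dir = (cos 330°, sin 330°) = (0.8660, -0.5000); from cell (4,7)
  next x-line at t=0.8776, next y-line at t=0.8400; Δt_x=1.1547, Δt_y=2.0000
    y: enter (4,6) at t=0.8400 ← occupied
  → r_3 = 0.8400

ranges = [1.1600, 2.4800, 0.8400]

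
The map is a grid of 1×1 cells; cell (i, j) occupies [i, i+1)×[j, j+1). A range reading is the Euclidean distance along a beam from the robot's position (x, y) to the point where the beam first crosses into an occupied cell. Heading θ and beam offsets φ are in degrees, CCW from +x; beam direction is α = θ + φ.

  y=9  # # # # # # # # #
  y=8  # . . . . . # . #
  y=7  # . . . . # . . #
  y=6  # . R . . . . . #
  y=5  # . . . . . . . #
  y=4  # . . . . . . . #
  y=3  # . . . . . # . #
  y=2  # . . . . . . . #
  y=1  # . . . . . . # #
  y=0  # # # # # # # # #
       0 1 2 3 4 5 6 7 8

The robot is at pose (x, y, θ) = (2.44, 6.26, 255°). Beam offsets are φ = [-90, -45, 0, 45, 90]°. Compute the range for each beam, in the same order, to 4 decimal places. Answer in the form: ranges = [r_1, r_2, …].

ranges = [1.4908, 1.6628, 5.4456, 6.0737, 5.7561]

beam 1: φ=-90°, α=165°
  cosα=-0.9659 sinα=0.2588 | (2,6) | tMaxX 0.4555 tMaxY 2.8591 | tΔX 1.0353 tΔY 3.8637
    t=0.4555 [x] (1,6)
    t=1.4908 [x] (0,6) — stop
  → r_1 = 1.4908
beam 2: φ=-45°, α=210°
  cosα=-0.8660 sinα=-0.5000 | (2,6) | tMaxX 0.5081 tMaxY 0.5200 | tΔX 1.1547 tΔY 2.0000
    t=0.5081 [x] (1,6)
    t=0.5200 [y] (1,5)
    t=1.6628 [x] (0,5) — stop
  → r_2 = 1.6628
beam 3: φ=0°, α=255°
  cosα=-0.2588 sinα=-0.9659 | (2,6) | tMaxX 1.7000 tMaxY 0.2692 | tΔX 3.8637 tΔY 1.0353
    t=0.2692 [y] (2,5)
    t=1.3044 [y] (2,4)
    t=1.7000 [x] (1,4)
    t=2.3397 [y] (1,3)
    t=3.3750 [y] (1,2)
    t=4.4103 [y] (1,1)
    t=5.4456 [y] (1,0) — stop
  → r_3 = 5.4456
beam 4: φ=45°, α=300°
  cosα=0.5000 sinα=-0.8660 | (2,6) | tMaxX 1.1200 tMaxY 0.3002 | tΔX 2.0000 tΔY 1.1547
    t=0.3002 [y] (2,5)
    t=1.1200 [x] (3,5)
    t=1.4549 [y] (3,4)
    t=2.6096 [y] (3,3)
    t=3.1200 [x] (4,3)
    t=3.7643 [y] (4,2)
    t=4.9190 [y] (4,1)
    t=5.1200 [x] (5,1)
    t=6.0737 [y] (5,0) — stop
  → r_4 = 6.0737
beam 5: φ=90°, α=345°
  cosα=0.9659 sinα=-0.2588 | (2,6) | tMaxX 0.5798 tMaxY 1.0046 | tΔX 1.0353 tΔY 3.8637
    t=0.5798 [x] (3,6)
    t=1.0046 [y] (3,5)
    t=1.6150 [x] (4,5)
    t=2.6503 [x] (5,5)
    t=3.6856 [x] (6,5)
    t=4.7209 [x] (7,5)
    t=4.8683 [y] (7,4)
    t=5.7561 [x] (8,4) — stop
  → r_5 = 5.7561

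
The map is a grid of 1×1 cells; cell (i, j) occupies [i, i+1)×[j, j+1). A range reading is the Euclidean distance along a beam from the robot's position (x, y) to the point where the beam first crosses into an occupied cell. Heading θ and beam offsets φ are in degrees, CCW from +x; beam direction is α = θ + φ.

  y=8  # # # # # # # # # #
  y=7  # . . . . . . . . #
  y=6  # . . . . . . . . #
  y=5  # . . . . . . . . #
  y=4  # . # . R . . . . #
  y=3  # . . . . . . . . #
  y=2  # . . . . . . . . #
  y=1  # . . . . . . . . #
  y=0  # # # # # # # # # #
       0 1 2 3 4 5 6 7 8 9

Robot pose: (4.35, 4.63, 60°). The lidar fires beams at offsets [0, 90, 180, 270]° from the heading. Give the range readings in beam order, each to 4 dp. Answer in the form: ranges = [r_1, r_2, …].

ranges = [3.8913, 3.8682, 4.1916, 5.3694]

beam 1: φ=0°, α=60°
  dir = (cos 60°, sin 60°) = (0.5000, 0.8660); from cell (4,4)
  next x-line at t=1.3000, next y-line at t=0.4272; Δt_x=2.0000, Δt_y=1.1547
    y: enter (4,5) at t=0.4272
    x: enter (5,5) at t=1.3000
    y: enter (5,6) at t=1.5819
    y: enter (5,7) at t=2.7366
    x: enter (6,7) at t=3.3000
    y: enter (6,8) at t=3.8913 ← occupied
  → r_1 = 3.8913
beam 2: φ=90°, α=150°
  dir = (cos 150°, sin 150°) = (-0.8660, 0.5000); from cell (4,4)
  next x-line at t=0.4041, next y-line at t=0.7400; Δt_x=1.1547, Δt_y=2.0000
    x: enter (3,4) at t=0.4041
    y: enter (3,5) at t=0.7400
    x: enter (2,5) at t=1.5588
    x: enter (1,5) at t=2.7135
    y: enter (1,6) at t=2.7400
    x: enter (0,6) at t=3.8682 ← occupied
  → r_2 = 3.8682
beam 3: φ=180°, α=240°
  dir = (cos 240°, sin 240°) = (-0.5000, -0.8660); from cell (4,4)
  next x-line at t=0.7000, next y-line at t=0.7275; Δt_x=2.0000, Δt_y=1.1547
    x: enter (3,4) at t=0.7000
    y: enter (3,3) at t=0.7275
    y: enter (3,2) at t=1.8822
    x: enter (2,2) at t=2.7000
    y: enter (2,1) at t=3.0369
    y: enter (2,0) at t=4.1916 ← occupied
  → r_3 = 4.1916
beam 4: φ=270°, α=330°
  dir = (cos 330°, sin 330°) = (0.8660, -0.5000); from cell (4,4)
  next x-line at t=0.7506, next y-line at t=1.2600; Δt_x=1.1547, Δt_y=2.0000
    x: enter (5,4) at t=0.7506
    y: enter (5,3) at t=1.2600
    x: enter (6,3) at t=1.9053
    x: enter (7,3) at t=3.0600
    y: enter (7,2) at t=3.2600
    x: enter (8,2) at t=4.2147
    y: enter (8,1) at t=5.2600
    x: enter (9,1) at t=5.3694 ← occupied
  → r_4 = 5.3694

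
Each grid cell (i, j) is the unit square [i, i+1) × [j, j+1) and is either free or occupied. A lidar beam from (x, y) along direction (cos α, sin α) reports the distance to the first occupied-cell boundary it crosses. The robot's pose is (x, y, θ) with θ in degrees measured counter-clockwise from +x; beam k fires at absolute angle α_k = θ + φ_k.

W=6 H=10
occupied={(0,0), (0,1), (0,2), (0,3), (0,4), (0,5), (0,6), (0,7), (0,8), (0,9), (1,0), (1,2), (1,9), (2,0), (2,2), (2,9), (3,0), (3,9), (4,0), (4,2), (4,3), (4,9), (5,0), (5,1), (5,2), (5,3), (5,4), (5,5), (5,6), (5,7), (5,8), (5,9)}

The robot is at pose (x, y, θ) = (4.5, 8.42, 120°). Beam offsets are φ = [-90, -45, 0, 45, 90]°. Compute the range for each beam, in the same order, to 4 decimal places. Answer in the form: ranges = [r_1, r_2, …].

ranges = [0.5774, 0.6005, 0.6697, 2.2409, 4.0415]

beam 1: φ=-90°, α=30°
  dir = (cos 30°, sin 30°) = (0.8660, 0.5000); from cell (4,8)
  next x-line at t=0.5774, next y-line at t=1.1600; Δt_x=1.1547, Δt_y=2.0000
    x: enter (5,8) at t=0.5774 ← occupied
  → r_1 = 0.5774
beam 2: φ=-45°, α=75°
  dir = (cos 75°, sin 75°) = (0.2588, 0.9659); from cell (4,8)
  next x-line at t=1.9319, next y-line at t=0.6005; Δt_x=3.8637, Δt_y=1.0353
    y: enter (4,9) at t=0.6005 ← occupied
  → r_2 = 0.6005
beam 3: φ=0°, α=120°
  dir = (cos 120°, sin 120°) = (-0.5000, 0.8660); from cell (4,8)
  next x-line at t=1.0000, next y-line at t=0.6697; Δt_x=2.0000, Δt_y=1.1547
    y: enter (4,9) at t=0.6697 ← occupied
  → r_3 = 0.6697
beam 4: φ=45°, α=165°
  dir = (cos 165°, sin 165°) = (-0.9659, 0.2588); from cell (4,8)
  next x-line at t=0.5176, next y-line at t=2.2409; Δt_x=1.0353, Δt_y=3.8637
    x: enter (3,8) at t=0.5176
    x: enter (2,8) at t=1.5529
    y: enter (2,9) at t=2.2409 ← occupied
  → r_4 = 2.2409
beam 5: φ=90°, α=210°
  dir = (cos 210°, sin 210°) = (-0.8660, -0.5000); from cell (4,8)
  next x-line at t=0.5774, next y-line at t=0.8400; Δt_x=1.1547, Δt_y=2.0000
    x: enter (3,8) at t=0.5774
    y: enter (3,7) at t=0.8400
    x: enter (2,7) at t=1.7321
    y: enter (2,6) at t=2.8400
    x: enter (1,6) at t=2.8868
    x: enter (0,6) at t=4.0415 ← occupied
  → r_5 = 4.0415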